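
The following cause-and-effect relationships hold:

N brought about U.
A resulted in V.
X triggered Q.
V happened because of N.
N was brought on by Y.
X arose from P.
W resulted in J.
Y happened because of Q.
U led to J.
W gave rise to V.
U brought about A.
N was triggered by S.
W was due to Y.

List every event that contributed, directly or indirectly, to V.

Immediate causes of V: N, W, A.
Further upstream: S, P, X, Q, Y, U.

A, N, P, Q, S, U, W, X, Y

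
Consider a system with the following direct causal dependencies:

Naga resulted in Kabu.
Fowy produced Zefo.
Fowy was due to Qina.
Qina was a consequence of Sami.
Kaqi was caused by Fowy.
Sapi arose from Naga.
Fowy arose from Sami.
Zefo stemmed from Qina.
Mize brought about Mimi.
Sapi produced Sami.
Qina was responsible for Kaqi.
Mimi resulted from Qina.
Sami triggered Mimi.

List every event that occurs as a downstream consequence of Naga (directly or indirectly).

Fowy, Kabu, Kaqi, Mimi, Qina, Sami, Sapi, Zefo

Direct effects: Sapi, Kabu.
2 steps out: Sami.
3 steps out: Qina, Fowy, Mimi.
4 steps out: Kaqi, Zefo.
Not reachable from it: Mize.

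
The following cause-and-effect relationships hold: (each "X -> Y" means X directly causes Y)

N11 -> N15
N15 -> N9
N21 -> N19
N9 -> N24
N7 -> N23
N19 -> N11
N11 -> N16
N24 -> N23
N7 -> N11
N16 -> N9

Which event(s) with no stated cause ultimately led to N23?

N21, N7

Tracing upstream from N23: N23 ← N7.
A separate upstream branch: N23 ← N24 ← N9 ← N15 ← N11 ← N19 ← N21.
Each of those chain origins has no stated cause.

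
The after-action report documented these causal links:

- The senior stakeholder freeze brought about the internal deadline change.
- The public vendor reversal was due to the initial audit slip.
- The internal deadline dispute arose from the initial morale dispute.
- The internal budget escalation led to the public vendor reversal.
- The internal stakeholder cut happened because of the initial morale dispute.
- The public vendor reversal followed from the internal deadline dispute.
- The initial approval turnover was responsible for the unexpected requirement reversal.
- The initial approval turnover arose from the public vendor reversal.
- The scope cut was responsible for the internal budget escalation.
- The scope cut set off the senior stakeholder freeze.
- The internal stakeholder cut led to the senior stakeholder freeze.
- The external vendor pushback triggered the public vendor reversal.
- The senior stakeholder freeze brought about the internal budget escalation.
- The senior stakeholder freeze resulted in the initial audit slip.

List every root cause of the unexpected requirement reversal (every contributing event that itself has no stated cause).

Tracing upstream from the unexpected requirement reversal: the unexpected requirement reversal ← the initial approval turnover ← the public vendor reversal ← the internal deadline dispute ← the initial morale dispute.
A separate upstream branch: the unexpected requirement reversal ← the initial approval turnover ← the public vendor reversal ← the internal budget escalation ← the scope cut.
A separate upstream branch: the unexpected requirement reversal ← the initial approval turnover ← the public vendor reversal ← the external vendor pushback.
Each of those chain origins has no stated cause.

the external vendor pushback, the initial morale dispute, the scope cut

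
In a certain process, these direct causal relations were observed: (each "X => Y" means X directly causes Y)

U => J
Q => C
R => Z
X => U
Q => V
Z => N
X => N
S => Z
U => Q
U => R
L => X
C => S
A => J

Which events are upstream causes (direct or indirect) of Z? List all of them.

C, L, Q, R, S, U, X

Immediate causes of Z: R, S.
Further upstream: L, X, U, Q, C.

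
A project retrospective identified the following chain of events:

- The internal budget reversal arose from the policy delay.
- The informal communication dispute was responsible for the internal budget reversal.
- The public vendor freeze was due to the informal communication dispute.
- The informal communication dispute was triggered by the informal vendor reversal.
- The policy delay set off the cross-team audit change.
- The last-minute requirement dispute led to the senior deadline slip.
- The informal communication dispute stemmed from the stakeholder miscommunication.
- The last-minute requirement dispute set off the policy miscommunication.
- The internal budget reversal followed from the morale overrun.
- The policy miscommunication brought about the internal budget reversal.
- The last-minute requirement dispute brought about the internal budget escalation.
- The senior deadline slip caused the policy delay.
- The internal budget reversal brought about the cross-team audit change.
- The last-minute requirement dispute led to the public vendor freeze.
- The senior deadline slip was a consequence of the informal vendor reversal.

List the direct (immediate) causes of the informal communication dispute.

the informal vendor reversal, the stakeholder miscommunication

the informal vendor reversal, the stakeholder miscommunication → the informal communication dispute with nothing further upstream stated.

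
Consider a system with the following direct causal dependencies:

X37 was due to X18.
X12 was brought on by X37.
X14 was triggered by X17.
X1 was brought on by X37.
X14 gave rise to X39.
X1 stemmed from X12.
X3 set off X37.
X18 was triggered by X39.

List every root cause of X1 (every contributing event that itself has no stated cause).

X17, X3

Tracing upstream from X1: X1 ← X37 ← X18 ← X39 ← X14 ← X17.
A separate upstream branch: X1 ← X37 ← X3.
Each of those chain origins has no stated cause.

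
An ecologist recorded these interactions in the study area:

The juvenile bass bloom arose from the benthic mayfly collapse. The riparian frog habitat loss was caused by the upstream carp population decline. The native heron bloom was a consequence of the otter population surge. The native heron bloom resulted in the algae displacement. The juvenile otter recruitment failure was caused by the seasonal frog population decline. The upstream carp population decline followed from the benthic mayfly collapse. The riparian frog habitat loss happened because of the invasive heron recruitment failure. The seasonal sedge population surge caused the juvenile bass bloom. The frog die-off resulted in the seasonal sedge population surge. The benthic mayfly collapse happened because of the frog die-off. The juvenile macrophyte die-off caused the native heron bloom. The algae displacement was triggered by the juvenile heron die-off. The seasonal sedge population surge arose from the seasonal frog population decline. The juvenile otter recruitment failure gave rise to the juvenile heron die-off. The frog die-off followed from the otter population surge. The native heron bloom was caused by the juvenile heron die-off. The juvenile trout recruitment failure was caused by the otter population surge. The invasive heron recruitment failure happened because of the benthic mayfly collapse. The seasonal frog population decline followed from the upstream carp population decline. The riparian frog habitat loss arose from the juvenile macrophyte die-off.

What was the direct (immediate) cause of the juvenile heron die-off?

Upstream contributors include the otter population surge, the frog die-off, the benthic mayfly collapse, the upstream carp population decline, the seasonal frog population decline, but only the juvenile otter recruitment failure feeds directly into the juvenile heron die-off.

the juvenile otter recruitment failure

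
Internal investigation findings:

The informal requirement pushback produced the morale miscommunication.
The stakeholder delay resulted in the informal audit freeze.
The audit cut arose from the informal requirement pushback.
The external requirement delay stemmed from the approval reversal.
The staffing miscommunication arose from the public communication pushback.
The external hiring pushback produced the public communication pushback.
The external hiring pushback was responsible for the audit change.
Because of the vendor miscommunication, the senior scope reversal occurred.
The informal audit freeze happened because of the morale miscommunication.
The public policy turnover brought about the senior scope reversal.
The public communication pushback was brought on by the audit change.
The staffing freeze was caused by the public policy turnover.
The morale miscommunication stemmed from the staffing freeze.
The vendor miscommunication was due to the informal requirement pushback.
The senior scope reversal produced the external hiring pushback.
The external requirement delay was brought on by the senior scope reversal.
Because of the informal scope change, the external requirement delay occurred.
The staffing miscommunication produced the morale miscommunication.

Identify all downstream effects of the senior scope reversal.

the audit change, the external hiring pushback, the external requirement delay, the informal audit freeze, the morale miscommunication, the public communication pushback, the staffing miscommunication

Direct effects: the external hiring pushback, the external requirement delay.
2 steps out: the audit change, the public communication pushback.
3 steps out: the staffing miscommunication.
4 steps out: the morale miscommunication.
5 steps out: the informal audit freeze.
Not reachable from it: the public policy turnover, the informal scope change, the informal requirement pushback, the vendor miscommunication, the staffing freeze, the audit cut, the approval reversal, the stakeholder delay.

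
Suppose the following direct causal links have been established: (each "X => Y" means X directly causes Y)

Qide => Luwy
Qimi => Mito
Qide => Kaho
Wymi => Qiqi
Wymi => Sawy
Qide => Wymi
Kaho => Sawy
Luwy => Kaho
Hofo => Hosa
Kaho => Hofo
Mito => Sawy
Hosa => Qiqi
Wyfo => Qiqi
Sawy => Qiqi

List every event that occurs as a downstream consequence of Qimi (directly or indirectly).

Mito, Qiqi, Sawy

Direct effects: Mito.
2 steps out: Sawy.
3 steps out: Qiqi.
Not reachable from it: Wyfo, Qide, Luwy, Kaho, Hofo, Wymi, Hosa.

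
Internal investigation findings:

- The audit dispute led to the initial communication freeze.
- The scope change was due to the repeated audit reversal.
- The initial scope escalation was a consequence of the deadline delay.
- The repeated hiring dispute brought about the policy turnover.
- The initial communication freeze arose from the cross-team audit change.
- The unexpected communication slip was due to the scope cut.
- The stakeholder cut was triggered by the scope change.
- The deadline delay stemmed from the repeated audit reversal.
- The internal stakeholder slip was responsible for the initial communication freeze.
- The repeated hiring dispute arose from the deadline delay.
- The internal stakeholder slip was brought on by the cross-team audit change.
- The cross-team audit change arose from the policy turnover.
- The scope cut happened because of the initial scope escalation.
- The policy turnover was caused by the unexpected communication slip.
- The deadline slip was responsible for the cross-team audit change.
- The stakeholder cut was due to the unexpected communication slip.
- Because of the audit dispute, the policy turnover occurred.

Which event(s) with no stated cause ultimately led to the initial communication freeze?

the audit dispute, the deadline slip, the repeated audit reversal

Tracing upstream from the initial communication freeze: the initial communication freeze ← the cross-team audit change ← the deadline slip.
A separate upstream branch: the initial communication freeze ← the cross-team audit change ← the policy turnover ← the repeated hiring dispute ← the deadline delay ← the repeated audit reversal.
A separate upstream branch: the initial communication freeze ← the audit dispute.
Each of those chain origins has no stated cause.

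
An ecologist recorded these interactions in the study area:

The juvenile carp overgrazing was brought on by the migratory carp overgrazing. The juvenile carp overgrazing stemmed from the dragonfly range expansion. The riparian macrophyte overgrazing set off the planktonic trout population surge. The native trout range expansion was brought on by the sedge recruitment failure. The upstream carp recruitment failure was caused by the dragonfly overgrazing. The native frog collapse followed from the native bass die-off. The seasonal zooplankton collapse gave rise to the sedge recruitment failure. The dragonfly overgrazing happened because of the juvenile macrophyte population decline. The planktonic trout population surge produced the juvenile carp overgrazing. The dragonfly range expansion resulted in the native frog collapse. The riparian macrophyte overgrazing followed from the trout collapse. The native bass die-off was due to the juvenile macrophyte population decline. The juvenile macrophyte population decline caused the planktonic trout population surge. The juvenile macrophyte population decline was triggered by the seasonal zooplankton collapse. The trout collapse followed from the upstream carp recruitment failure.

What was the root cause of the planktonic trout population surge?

the seasonal zooplankton collapse

Tracing upstream from the planktonic trout population surge: the planktonic trout population surge ← the juvenile macrophyte population decline ← the seasonal zooplankton collapse.
The seasonal zooplankton collapse has no stated cause, so it is the root.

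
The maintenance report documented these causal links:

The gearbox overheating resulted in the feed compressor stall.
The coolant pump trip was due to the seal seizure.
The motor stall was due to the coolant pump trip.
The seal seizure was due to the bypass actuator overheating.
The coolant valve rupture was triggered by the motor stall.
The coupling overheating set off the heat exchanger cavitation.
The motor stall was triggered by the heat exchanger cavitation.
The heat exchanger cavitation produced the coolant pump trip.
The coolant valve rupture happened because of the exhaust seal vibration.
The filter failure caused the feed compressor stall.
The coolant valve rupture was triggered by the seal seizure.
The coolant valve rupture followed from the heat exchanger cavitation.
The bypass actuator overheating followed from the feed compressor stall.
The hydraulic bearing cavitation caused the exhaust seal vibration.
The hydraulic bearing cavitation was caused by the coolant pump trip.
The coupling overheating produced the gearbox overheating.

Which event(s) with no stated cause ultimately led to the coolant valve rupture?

Tracing upstream from the coolant valve rupture: the coolant valve rupture ← the heat exchanger cavitation ← the coupling overheating.
A separate upstream branch: the coolant valve rupture ← the seal seizure ← the bypass actuator overheating ← the feed compressor stall ← the filter failure.
Each of those chain origins has no stated cause.

the coupling overheating, the filter failure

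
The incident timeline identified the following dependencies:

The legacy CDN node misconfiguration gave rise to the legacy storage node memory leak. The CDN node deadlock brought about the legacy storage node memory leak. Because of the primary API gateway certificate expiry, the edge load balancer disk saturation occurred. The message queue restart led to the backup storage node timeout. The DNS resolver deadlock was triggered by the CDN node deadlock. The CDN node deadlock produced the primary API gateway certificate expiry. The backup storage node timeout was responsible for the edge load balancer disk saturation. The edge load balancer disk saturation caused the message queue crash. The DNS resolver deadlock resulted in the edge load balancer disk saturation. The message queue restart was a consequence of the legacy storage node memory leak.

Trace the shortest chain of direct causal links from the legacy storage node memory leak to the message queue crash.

the legacy storage node memory leak → the message queue restart → the backup storage node timeout → the edge load balancer disk saturation → the message queue crash

the legacy storage node memory leak → the message queue restart
the message queue restart → the backup storage node timeout
the backup storage node timeout → the edge load balancer disk saturation
the edge load balancer disk saturation → the message queue crash
Length: 4 steps.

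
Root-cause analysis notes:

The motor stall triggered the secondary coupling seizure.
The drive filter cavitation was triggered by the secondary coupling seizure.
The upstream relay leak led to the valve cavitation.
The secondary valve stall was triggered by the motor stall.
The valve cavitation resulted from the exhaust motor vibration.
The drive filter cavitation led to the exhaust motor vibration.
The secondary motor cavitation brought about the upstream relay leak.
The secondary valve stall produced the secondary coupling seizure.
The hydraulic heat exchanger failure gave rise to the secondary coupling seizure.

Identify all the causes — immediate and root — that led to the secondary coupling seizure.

Immediate causes of the secondary coupling seizure: the hydraulic heat exchanger failure, the motor stall, the secondary valve stall.

the hydraulic heat exchanger failure, the motor stall, the secondary valve stall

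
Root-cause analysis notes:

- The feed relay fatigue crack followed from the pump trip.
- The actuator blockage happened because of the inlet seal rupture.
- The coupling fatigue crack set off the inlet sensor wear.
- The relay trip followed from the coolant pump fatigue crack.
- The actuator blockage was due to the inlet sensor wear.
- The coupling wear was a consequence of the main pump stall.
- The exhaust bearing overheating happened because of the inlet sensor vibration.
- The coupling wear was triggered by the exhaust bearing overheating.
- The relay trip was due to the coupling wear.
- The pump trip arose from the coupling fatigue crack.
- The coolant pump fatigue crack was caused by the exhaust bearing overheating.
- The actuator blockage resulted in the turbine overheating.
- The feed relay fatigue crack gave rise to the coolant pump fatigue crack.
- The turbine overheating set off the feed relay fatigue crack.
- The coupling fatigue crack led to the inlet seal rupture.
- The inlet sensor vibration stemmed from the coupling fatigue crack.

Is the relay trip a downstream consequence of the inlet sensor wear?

Yes

There is a causal chain: the inlet sensor wear → the actuator blockage → the turbine overheating → the feed relay fatigue crack → the coolant pump fatigue crack → the relay trip.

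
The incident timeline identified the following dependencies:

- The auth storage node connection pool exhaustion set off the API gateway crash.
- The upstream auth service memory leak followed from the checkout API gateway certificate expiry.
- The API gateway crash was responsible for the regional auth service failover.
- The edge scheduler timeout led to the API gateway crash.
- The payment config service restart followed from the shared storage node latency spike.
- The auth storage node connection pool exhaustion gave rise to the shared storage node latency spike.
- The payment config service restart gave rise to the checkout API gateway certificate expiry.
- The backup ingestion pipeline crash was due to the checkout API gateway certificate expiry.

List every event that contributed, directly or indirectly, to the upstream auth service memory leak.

Immediate cause of the upstream auth service memory leak: the checkout API gateway certificate expiry.
Further upstream: the auth storage node connection pool exhaustion, the shared storage node latency spike, the payment config service restart.

the auth storage node connection pool exhaustion, the checkout API gateway certificate expiry, the payment config service restart, the shared storage node latency spike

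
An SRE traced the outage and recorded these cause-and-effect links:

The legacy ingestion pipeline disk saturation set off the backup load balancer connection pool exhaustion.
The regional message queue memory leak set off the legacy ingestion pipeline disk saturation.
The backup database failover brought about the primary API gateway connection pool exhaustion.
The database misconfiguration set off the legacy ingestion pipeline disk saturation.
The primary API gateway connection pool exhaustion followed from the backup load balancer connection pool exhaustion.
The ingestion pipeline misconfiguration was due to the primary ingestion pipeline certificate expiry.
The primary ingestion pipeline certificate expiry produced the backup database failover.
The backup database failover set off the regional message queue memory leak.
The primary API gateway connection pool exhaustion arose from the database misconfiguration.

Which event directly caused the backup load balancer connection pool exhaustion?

Upstream contributors include the primary ingestion pipeline certificate expiry, the backup database failover, the regional message queue memory leak, the database misconfiguration, but only the legacy ingestion pipeline disk saturation feeds directly into the backup load balancer connection pool exhaustion.

the legacy ingestion pipeline disk saturation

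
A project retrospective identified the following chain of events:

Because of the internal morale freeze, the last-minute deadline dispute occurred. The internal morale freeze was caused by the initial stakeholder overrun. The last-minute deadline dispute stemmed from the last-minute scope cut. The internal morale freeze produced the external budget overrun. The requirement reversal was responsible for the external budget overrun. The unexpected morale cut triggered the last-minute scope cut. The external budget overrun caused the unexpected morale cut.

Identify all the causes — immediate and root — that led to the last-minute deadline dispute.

the external budget overrun, the initial stakeholder overrun, the internal morale freeze, the last-minute scope cut, the requirement reversal, the unexpected morale cut

Immediate causes of the last-minute deadline dispute: the internal morale freeze, the last-minute scope cut.
Further upstream: the initial stakeholder overrun, the external budget overrun, the unexpected morale cut, the requirement reversal.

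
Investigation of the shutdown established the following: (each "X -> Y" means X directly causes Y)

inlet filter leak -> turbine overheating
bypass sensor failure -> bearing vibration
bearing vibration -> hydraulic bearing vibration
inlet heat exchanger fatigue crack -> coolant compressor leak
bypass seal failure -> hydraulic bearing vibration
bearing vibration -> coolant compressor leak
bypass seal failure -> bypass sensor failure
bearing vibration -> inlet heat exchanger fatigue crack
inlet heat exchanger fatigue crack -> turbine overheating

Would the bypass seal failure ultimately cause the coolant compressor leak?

Yes

There is a causal chain: the bypass seal failure → the bypass sensor failure → the bearing vibration → the coolant compressor leak.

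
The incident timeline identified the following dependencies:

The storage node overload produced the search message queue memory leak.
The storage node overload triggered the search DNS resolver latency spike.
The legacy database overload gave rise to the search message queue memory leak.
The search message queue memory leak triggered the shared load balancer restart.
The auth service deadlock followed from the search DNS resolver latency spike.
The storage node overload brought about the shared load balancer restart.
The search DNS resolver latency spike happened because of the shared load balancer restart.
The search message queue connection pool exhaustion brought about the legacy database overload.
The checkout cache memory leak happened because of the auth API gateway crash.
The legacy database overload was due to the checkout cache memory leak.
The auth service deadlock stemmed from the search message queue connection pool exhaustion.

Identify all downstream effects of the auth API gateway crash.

Direct effects: the checkout cache memory leak.
2 steps out: the legacy database overload.
3 steps out: the search message queue memory leak.
4 steps out: the shared load balancer restart.
5 steps out: the search DNS resolver latency spike.
6 steps out: the auth service deadlock.
Not reachable from it: the search message queue connection pool exhaustion, the storage node overload.

the auth service deadlock, the checkout cache memory leak, the legacy database overload, the search DNS resolver latency spike, the search message queue memory leak, the shared load balancer restart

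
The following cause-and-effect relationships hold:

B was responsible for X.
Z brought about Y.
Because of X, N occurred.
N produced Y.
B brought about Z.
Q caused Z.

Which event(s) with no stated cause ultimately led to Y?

B, Q

Tracing upstream from Y: Y ← Z ← B.
A separate upstream branch: Y ← Z ← Q.
Each of those chain origins has no stated cause.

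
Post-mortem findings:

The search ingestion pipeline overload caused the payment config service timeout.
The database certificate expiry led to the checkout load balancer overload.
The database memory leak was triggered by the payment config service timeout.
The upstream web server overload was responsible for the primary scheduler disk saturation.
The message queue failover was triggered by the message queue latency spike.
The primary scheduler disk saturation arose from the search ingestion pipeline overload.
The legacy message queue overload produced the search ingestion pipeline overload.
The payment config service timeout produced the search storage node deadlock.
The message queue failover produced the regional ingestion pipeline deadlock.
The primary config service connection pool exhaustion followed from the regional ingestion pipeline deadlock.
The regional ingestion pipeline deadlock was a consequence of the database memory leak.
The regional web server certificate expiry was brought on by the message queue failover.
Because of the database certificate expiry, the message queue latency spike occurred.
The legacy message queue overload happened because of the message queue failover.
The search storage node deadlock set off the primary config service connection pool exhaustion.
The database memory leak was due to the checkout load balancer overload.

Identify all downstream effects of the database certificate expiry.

the checkout load balancer overload, the database memory leak, the legacy message queue overload, the message queue failover, the message queue latency spike, the payment config service timeout, the primary config service connection pool exhaustion, the primary scheduler disk saturation, the regional ingestion pipeline deadlock, the regional web server certificate expiry, the search ingestion pipeline overload, the search storage node deadlock

Direct effects: the message queue latency spike, the checkout load balancer overload.
2 steps out: the message queue failover, the database memory leak.
3 steps out: the legacy message queue overload, the regional ingestion pipeline deadlock, the regional web server certificate expiry.
4 steps out: the search ingestion pipeline overload, the primary config service connection pool exhaustion.
5 steps out: the primary scheduler disk saturation, the payment config service timeout.
6 steps out: the search storage node deadlock.
Not reachable from it: the upstream web server overload.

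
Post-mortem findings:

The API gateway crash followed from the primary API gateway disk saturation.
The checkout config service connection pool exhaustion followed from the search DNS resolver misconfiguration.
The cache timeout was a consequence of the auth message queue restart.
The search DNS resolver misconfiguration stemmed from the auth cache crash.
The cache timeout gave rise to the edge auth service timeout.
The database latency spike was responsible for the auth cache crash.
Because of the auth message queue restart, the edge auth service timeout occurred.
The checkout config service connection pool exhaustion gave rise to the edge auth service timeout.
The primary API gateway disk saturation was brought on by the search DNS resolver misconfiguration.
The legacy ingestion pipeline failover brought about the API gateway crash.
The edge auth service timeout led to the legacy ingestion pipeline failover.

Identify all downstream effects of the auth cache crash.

Direct effects: the search DNS resolver misconfiguration.
2 steps out: the checkout config service connection pool exhaustion, the primary API gateway disk saturation.
3 steps out: the edge auth service timeout, the API gateway crash.
4 steps out: the legacy ingestion pipeline failover.
Not reachable from it: the database latency spike, the auth message queue restart, the cache timeout.

the API gateway crash, the checkout config service connection pool exhaustion, the edge auth service timeout, the legacy ingestion pipeline failover, the primary API gateway disk saturation, the search DNS resolver misconfiguration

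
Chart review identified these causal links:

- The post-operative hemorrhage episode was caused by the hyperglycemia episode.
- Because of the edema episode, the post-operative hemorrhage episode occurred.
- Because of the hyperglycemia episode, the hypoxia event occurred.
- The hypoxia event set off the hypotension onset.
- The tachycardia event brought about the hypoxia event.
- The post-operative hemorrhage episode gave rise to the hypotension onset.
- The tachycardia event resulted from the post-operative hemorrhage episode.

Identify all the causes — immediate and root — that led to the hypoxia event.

Immediate causes of the hypoxia event: the hyperglycemia episode, the tachycardia event.
Further upstream: the post-operative hemorrhage episode, the edema episode.

the edema episode, the hyperglycemia episode, the post-operative hemorrhage episode, the tachycardia event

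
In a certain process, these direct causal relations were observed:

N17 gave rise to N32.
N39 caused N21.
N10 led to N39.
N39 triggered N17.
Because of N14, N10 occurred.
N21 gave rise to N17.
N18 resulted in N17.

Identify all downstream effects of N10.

Direct effects: N39.
2 steps out: N21, N17.
3 steps out: N32.
Not reachable from it: N18, N14.

N17, N21, N32, N39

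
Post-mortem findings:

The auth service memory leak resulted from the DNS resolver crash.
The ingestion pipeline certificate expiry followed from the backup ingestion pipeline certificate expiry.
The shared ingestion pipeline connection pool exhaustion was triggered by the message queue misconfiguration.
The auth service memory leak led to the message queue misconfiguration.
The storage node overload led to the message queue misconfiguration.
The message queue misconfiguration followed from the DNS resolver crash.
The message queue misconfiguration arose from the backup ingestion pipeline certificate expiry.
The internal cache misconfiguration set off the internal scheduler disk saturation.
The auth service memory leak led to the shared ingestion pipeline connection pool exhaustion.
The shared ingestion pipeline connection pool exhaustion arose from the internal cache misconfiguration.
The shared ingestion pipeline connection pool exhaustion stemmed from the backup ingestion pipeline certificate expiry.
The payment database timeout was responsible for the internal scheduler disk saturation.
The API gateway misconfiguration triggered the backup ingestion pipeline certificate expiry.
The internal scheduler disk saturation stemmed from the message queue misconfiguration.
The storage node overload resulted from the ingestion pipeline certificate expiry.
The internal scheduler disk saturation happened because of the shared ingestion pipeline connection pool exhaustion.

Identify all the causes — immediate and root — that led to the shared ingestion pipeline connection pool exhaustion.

the API gateway misconfiguration, the DNS resolver crash, the auth service memory leak, the backup ingestion pipeline certificate expiry, the ingestion pipeline certificate expiry, the internal cache misconfiguration, the message queue misconfiguration, the storage node overload

Immediate causes of the shared ingestion pipeline connection pool exhaustion: the backup ingestion pipeline certificate expiry, the internal cache misconfiguration, the auth service memory leak, the message queue misconfiguration.
Further upstream: the API gateway misconfiguration, the DNS resolver crash, the ingestion pipeline certificate expiry, the storage node overload.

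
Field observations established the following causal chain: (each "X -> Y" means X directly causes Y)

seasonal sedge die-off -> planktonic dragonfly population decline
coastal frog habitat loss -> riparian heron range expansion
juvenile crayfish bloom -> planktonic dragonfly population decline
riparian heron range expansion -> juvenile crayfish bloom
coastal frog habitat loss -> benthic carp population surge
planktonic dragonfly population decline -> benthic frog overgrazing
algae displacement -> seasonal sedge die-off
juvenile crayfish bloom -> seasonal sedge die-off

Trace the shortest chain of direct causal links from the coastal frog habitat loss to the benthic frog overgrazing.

the coastal frog habitat loss → the riparian heron range expansion → the juvenile crayfish bloom → the planktonic dragonfly population decline → the benthic frog overgrazing

the coastal frog habitat loss → the riparian heron range expansion
the riparian heron range expansion → the juvenile crayfish bloom
the juvenile crayfish bloom → the planktonic dragonfly population decline
the planktonic dragonfly population decline → the benthic frog overgrazing
Length: 4 steps.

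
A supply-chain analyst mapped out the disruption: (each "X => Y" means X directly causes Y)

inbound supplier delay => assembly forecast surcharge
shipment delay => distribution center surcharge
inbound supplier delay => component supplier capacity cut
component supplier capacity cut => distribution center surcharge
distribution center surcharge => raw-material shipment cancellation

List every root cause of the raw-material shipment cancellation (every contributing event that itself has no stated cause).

the inbound supplier delay, the shipment delay

Tracing upstream from the raw-material shipment cancellation: the raw-material shipment cancellation ← the distribution center surcharge ← the component supplier capacity cut ← the inbound supplier delay.
A separate upstream branch: the raw-material shipment cancellation ← the distribution center surcharge ← the shipment delay.
Each of those chain origins has no stated cause.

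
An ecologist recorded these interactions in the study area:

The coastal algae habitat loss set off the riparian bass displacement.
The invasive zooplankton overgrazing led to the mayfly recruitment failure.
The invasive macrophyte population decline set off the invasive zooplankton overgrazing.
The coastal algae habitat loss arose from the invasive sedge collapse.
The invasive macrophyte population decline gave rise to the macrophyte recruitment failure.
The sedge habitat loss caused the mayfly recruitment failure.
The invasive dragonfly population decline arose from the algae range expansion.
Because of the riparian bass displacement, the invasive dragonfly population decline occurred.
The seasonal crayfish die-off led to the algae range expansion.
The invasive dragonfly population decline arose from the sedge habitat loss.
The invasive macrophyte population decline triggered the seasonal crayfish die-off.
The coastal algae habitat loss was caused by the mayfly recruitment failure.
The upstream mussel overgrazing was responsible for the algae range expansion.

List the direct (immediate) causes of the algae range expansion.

the seasonal crayfish die-off, the upstream mussel overgrazing

Upstream contributors include the invasive macrophyte population decline, but only the seasonal crayfish die-off, the upstream mussel overgrazing feed directly into the algae range expansion.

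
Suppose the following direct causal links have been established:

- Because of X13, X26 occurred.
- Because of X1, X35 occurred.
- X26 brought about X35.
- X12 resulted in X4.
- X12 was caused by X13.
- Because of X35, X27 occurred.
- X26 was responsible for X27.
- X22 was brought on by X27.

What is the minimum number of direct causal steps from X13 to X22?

Shortest chain: X13 → X26 → X27 → X22.

3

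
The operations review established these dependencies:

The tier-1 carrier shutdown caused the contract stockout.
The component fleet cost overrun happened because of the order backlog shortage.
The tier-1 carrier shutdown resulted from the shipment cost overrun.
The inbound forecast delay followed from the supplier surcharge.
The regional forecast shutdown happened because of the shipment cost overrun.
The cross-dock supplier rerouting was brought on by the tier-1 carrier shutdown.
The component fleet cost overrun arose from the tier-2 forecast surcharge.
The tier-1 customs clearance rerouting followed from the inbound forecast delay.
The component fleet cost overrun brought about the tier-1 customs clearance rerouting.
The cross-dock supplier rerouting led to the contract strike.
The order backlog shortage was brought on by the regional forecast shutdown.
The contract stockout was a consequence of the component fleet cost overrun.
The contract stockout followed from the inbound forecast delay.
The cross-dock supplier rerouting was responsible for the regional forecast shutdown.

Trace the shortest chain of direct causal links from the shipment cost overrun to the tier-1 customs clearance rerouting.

the shipment cost overrun → the regional forecast shutdown
the regional forecast shutdown → the order backlog shortage
the order backlog shortage → the component fleet cost overrun
the component fleet cost overrun → the tier-1 customs clearance rerouting
Length: 4 steps.

the shipment cost overrun → the regional forecast shutdown → the order backlog shortage → the component fleet cost overrun → the tier-1 customs clearance rerouting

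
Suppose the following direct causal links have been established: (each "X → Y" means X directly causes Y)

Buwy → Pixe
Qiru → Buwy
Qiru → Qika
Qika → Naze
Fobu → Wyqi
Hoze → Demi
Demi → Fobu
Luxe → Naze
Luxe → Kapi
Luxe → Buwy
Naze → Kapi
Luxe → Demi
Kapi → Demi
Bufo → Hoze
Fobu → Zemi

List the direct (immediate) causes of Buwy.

Luxe, Qiru → Buwy with nothing further upstream stated.

Luxe, Qiru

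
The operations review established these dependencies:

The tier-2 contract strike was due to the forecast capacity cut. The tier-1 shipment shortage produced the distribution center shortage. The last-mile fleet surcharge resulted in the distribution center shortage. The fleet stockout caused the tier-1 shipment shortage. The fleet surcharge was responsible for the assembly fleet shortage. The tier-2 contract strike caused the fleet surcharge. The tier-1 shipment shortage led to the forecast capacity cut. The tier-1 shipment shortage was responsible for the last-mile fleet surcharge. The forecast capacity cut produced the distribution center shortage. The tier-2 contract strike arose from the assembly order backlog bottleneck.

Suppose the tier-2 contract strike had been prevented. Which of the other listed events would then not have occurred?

the assembly fleet shortage, the fleet surcharge

Downstream of the tier-2 contract strike: the fleet surcharge, the assembly fleet shortage.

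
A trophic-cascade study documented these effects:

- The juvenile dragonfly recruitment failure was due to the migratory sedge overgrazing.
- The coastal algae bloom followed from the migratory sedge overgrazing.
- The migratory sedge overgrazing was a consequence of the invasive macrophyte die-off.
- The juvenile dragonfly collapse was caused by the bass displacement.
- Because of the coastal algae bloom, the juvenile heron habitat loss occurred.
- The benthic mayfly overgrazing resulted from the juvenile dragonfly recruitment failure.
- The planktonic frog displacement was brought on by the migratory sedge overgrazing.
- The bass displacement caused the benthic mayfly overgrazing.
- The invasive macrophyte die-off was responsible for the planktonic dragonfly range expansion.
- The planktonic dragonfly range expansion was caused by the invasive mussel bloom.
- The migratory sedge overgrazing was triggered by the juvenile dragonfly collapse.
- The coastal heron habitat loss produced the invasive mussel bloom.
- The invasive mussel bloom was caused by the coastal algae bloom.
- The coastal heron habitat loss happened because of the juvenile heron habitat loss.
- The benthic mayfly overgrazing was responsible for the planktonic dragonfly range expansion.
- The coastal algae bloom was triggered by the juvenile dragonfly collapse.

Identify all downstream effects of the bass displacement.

the benthic mayfly overgrazing, the coastal algae bloom, the coastal heron habitat loss, the invasive mussel bloom, the juvenile dragonfly collapse, the juvenile dragonfly recruitment failure, the juvenile heron habitat loss, the migratory sedge overgrazing, the planktonic dragonfly range expansion, the planktonic frog displacement

Direct effects: the juvenile dragonfly collapse, the benthic mayfly overgrazing.
2 steps out: the migratory sedge overgrazing, the coastal algae bloom, the planktonic dragonfly range expansion.
3 steps out: the juvenile heron habitat loss, the planktonic frog displacement, the juvenile dragonfly recruitment failure, the invasive mussel bloom.
4 steps out: the coastal heron habitat loss.
Not reachable from it: the invasive macrophyte die-off.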